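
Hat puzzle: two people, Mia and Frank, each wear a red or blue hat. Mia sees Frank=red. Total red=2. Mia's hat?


Total red = 2, Frank = red
Red accounted for: 1
Remaining for Mia: 1
Mia's hat is red.

red


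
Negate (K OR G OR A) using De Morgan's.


De Morgan's law: ¬(P ∨ Q ∨ R) ≡ ¬P ∧ ¬Q ∧ ¬R
¬(K ∨ G ∨ A) = ¬K ∧ ¬G ∧ ¬A

¬K ∧ ¬G ∧ ¬A


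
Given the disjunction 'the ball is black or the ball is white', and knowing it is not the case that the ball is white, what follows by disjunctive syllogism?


Disjunctive syllogism: P ∨ Q, ¬P ⊢ Q
Disjunction: the ball is black ∨ the ball is white
We know it is not the case that the ball is white.
By disjunctive syllogism, the other disjunct must be true.

The ball is black


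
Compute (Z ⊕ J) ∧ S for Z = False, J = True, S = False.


Z = False, J = True, S = False
Step 1: Z ⊕ J = False XOR True = True
Step 2: True ∧ S = True AND False = False
XOR true when exactly one of Z,J is true; then AND with S.

False


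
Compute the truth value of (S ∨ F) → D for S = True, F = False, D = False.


S = True, F = False, D = False
Step 1: S ∨ F = True OR False = True
Step 2: (True) → D: false only when antecedent=True and D=False.
Result: False

False


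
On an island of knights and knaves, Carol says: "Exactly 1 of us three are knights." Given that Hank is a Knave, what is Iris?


Carol claims exactly 1 knights among Carol, Hank, Iris.
Given: Hank is a Knave.

Case 1: Carol is a Knight (tells truth)
  Then exactly 1 of the three are knights.
  Counting Carol, Hank: 1 knight(s) so far. Need 0 more → Iris = Knave.
Case 2: Carol is a Knave (lies)
  Then the count is NOT 1.
  If Iris = Knight, count = 1 = 1 → claim would be true, contradicts lie.
  If Iris = Knave, count = 0 ≠ 1 → lie confirmed ✓

Iris is a Knave.

Knave


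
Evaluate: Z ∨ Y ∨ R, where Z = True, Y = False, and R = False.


Z = True, Y = False, R = False
Step 1: Z ∨ Y = True OR False = True
Step 2: True ∨ R = True OR False = True
OR is true when at least one operand is true.

True


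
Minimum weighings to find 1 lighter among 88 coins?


Each weighing has 3 outcomes (left heavy / balance / right heavy), so k weighings distinguish at most 3^k cases; splitting into three near-equal groups achieves this.
Need 3^k ≥ 88: 3^4 = 81 < 88 ≤ 3^5 = 243
k = ⌈log₃(88)⌉ = 5

5


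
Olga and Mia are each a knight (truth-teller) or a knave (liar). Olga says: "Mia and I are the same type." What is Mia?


Olga says: "Mia and I are the same type."
Case 1: Olga is a Knight (truth-teller)
  Statement is true → they ARE the same → Mia is also a Knight
Case 2: Olga is a Knave (liar)
  Statement is false → they are NOT the same → Mia is a Knight
In both cases, Mia is a Knight.

Knight


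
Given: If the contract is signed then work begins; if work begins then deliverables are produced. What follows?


Hypothetical syllogism: P → Q, Q → R ⊢ P → R
Premise 1: the contract is signed → work begins
Premise 2: work begins → deliverables are produced
Chain the implications: the middle term (work begins) links the two.
Conclusion: If the contract is signed, then deliverables are produced.

If the contract is signed, then deliverables are produced.


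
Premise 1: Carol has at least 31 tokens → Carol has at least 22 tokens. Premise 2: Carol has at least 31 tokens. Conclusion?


Modus ponens: P → Q, P ⊢ Q
P: Carol has at least 31 tokens
Q: Carol has at least 22 tokens
We have P → Q and P is true.
By modus ponens, Q must be true.

Carol has at least 22 tokens


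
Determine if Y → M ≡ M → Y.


Expression 1: Y → M
Expression 2: M → Y
Truth table (Y M | Expr1 Expr2):
  T T |   T     T
  T F |   F     T   ← differ
  F T |   T     F   ← differ
  F F |   T     T
Counterexample: Y=T, M=F gives Expr1 = F but Expr2 = T, so the expressions are NOT logically equivalent.

No


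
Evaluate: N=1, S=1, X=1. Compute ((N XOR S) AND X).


N XOR S = 1^1 = 0
0 AND 1 = 0

0


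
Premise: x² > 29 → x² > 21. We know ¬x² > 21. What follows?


Modus tollens: P → Q, ¬Q ⊢ ¬P
P: x² > 29
Q: x² > 21
We have P → Q and Q is false.
By modus tollens, P must be false.

It is not the case that x² > 29


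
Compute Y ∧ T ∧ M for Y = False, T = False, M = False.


Y = False, T = False, M = False
Step 1: Y ∧ T = False AND False = False
Step 2: (False) ∧ M = (False) AND False = False
AND is true only when ALL operands are true.

False


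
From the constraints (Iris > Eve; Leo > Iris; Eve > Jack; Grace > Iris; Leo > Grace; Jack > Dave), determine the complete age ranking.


Constraints: Iris > Eve; Leo > Iris; Eve > Jack; Grace > Iris; Leo > Grace; Jack > Dave
Method: at each step, the next-highest is the one remaining person who never appears on the smaller side of a constraint between remaining people.
  Step 1: remaining {Dave, Jack, Iris, Leo, Eve, Grace}; on the smaller side: {Dave, Jack, Iris, Eve, Grace} → Leo is next (Leo > Iris; Leo > Grace).
  Step 2: remaining {Dave, Jack, Iris, Eve, Grace}; on the smaller side: {Dave, Jack, Iris, Eve} → Grace is next (Grace > Iris).
  Step 3: remaining {Dave, Jack, Iris, Eve}; on the smaller side: {Dave, Jack, Eve} → Iris is next (Iris > Eve).
  Step 4: remaining {Dave, Jack, Eve}; on the smaller side: {Dave, Jack} → Eve is next (Eve > Jack).
  Step 5: remaining {Dave, Jack}; on the smaller side: {Dave} → Jack is next (Jack > Dave).
  Step 6: only Dave remains → lowest.
Final ranking (highest to lowest):

Leo > Grace > Iris > Eve > Jack > Dave


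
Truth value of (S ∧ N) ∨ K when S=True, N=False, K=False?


S = True, N = False, K = False
Expression: (S ∧ N) ∨ K
Step 1: S ∧ N = True AND False = False
Step 2: (False) ∨ K = False OR False = False

False


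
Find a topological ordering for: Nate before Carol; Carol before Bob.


Constraints: Nate before Carol; Carol before Bob
Method: repeatedly schedule the remaining task that has no remaining task required before it.
  Step 1: remaining {Nate, Bob, Carol}; every task except Nate still has a predecessor pending → schedule Nate.
  Step 2: remaining {Bob, Carol}; every task except Carol still has a predecessor pending → schedule Carol.
  Step 3: only Bob remains → schedule Bob.
Resulting order:

Nate → Carol → Bob


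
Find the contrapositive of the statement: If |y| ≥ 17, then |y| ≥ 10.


Original: If |y| ≥ 17, then |y| ≥ 10
Contrapositive: If ¬Q, then ¬P
Negate Q: not (|y| ≥ 10)
Negate P: not (|y| ≥ 17)

If not (|y| ≥ 10), then not (|y| ≥ 17).


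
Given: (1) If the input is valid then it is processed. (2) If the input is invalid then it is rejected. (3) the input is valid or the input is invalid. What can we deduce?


Constructive dilemma: (P → Q) ∧ (R → S), P ∨ R ⊢ Q ∨ S
Premise 1: the input is valid → it is processed
Premise 2: the input is invalid → it is rejected
Premise 3: the input is valid ∨ the input is invalid
Case 1: Assuming the input is valid, then by Premise 1, it is processed.
Case 2: Assuming the input is invalid, then by Premise 2, it is rejected.
Since one of the input is valid or the input is invalid must hold, we get it is processed or it is rejected.

It is processed or it is rejected.


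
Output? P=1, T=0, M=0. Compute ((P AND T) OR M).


P AND T = 1&0 = 0
0 OR 0 = 0

0


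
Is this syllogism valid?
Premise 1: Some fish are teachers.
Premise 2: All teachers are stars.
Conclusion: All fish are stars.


Premise 1: Some fish are teachers.
Premise 2: All teachers are stars.
Conclusion: All fish are stars.
Fallacy: illicit minor. The minor term (fish) is distributed in the conclusion ('All fish ...') but undistributed in its premise ('Some fish are teachers' doesn't cover all fish).
Only 'Some fish are stars' follows, not 'All'.

Invalid


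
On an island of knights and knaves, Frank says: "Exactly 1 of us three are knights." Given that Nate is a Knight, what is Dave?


Frank claims exactly 1 knights among Frank, Nate, Dave.
Given: Nate is a Knight.

Case 1: Frank is a Knight (tells truth)
  Then exactly 1 of the three are knights.
  Counting Frank, Nate: 2 knight(s) so far. Need -1 more → impossible.
Case 2: Frank is a Knave (lies)
  Then the count is NOT 1.
  If Dave = Knave, count = 1 = 1 → claim would be true, contradicts lie.
  If Dave = Knight, count = 2 ≠ 1 → lie confirmed ✓

Dave is a Knight.

Knight


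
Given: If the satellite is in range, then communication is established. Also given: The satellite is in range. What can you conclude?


Modus ponens: P → Q, P ⊢ Q
P: the satellite is in range
Q: communication is established
We have P → Q and P is true.
By modus ponens, Q must be true.

Communication is established


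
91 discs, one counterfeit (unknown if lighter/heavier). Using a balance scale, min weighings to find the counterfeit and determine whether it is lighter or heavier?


Let n = 91. 182 possibilities (n discs × lighter/heavier); each weighing has 3 outcomes.
Bound for k weighings: say the first weighing puts j discs on each pan. If it tips, the 2j weighed discs remain suspects (each with a known direction) and k-1 weighings give 3^(k-1) outcomes; 3^(k-1) is odd, so 2j ≤ 3^(k-1) - 1. If it balances, the n - 2j unweighed discs remain with direction unknown: 2(n - 2j) ≤ 3^(k-1) - 1 by the same parity argument. Adding, n ≤ (3^(k-1) - 1) + (3^(k-1) - 1)/2 = (3^k - 3)/2, and the classical three-group strategy achieves this (3 discs in 2 weighings, 12 in 3, 39 in 4, 120 in 5).
So we need the smallest k with (3^k - 3)/2 ≥ 91.
k = 4: (3^4 - 3)/2 = 39 < 91 ✗
k = 5: (3^5 - 3)/2 = 120 ≥ 91 ✓

5


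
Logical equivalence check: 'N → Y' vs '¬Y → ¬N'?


Expression 1: N → Y
Expression 2: ¬Y → ¬N
Truth table (N Y | Expr1 Expr2):
  T T |   T     T
  T F |   F     F
  F T |   T     T
  F F |   T     T
All 4 rows agree, so the expressions are logically equivalent.

Yes


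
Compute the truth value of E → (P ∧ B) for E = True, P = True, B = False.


E = True, P = True, B = False
Step 1: P ∧ B = True AND False = False
Step 2: E → (False): false only when E=True and consequent=False.
Result: False

False


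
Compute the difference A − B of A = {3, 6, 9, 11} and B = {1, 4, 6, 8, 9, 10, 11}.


A = {3, 6, 9, 11}
B = {1, 4, 6, 8, 9, 10, 11}
Operation: difference A − B
In A but not B: 3

{3}


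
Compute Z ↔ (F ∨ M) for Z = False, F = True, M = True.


Z = False, F = True, M = True
Step 1: F ∨ M = True OR True = True
Step 2: Z ↔ (True): true when both sides have same truth value.
Result: False ↔ True = False

False


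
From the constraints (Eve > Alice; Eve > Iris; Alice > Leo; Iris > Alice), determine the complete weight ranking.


Constraints: Eve > Alice; Eve > Iris; Alice > Leo; Iris > Alice
Method: at each step, the next-highest is the one remaining person who never appears on the smaller side of a constraint between remaining people.
  Step 1: remaining {Iris, Alice, Leo, Eve}; on the smaller side: {Iris, Alice, Leo} → Eve is next (Eve > Alice; Eve > Iris).
  Step 2: remaining {Iris, Alice, Leo}; on the smaller side: {Alice, Leo} → Iris is next (Iris > Alice).
  Step 3: remaining {Alice, Leo}; on the smaller side: {Leo} → Alice is next (Alice > Leo).
  Step 4: only Leo remains → lowest.
Final ranking (highest to lowest):

Eve > Iris > Alice > Leo


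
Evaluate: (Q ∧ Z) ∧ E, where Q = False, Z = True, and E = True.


Q = False, Z = True, E = True
Step 1: Q ∧ Z = False AND True = False
Step 2: False ∧ E = False AND True = False
AND is true only when ALL operands are true.

False


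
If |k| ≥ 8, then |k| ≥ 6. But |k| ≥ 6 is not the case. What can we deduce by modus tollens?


Modus tollens: P → Q, ¬Q ⊢ ¬P
P: |k| ≥ 8
Q: |k| ≥ 6
We have P → Q and Q is false.
By modus tollens, P must be false.

It is not the case that |k| ≥ 8


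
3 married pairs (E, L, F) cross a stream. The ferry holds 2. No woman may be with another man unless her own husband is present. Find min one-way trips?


Label couples E, L, F (H = husband, W = wife).
Counting alone: 6 people, the ferry carries 2 and someone must bring it back, so each round trip nets at most +1 on the far side until the last crossing → at least 9 trips. The jealousy constraint makes 9 impossible; the shortest valid schedule has 11:
1. WE+WL →  (far: WE,WL; near: HE,HL,HF,WF)
2. WE ←       (far: WL; near: HE,HL,HF,WE,WF)
3. WE+WF →  (far: WE,WL,WF; near: HE,HL,HF)
4. WE ←       (far: WL,WF; near: HE,HL,HF,WE)
5. HL+HF →  (far: HL,WL,HF,WF; near: HE,WE)
6. HL+WL ←  (far: HF,WF; near: HE,WE,HL,WL)
7. HE+HL →  (far: HE,HL,HF,WF; near: WE,WL)
8. WF ←       (far: HE,HL,HF; near: WE,WL,WF)
9. WE+WL →  (far: HE,WE,HL,WL,HF; near: WF)
10. HF ←      (far: HE,WE,HL,WL; near: HF,WF)
11. HF+WF → (far: all six; near: empty)
In every state each wife is either with her husband or with no other man.
Minimum trips = 11

11


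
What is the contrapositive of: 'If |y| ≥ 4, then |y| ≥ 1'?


Original: If |y| ≥ 4, then |y| ≥ 1
Contrapositive: If ¬Q, then ¬P
Negate Q: not (|y| ≥ 1)
Negate P: not (|y| ≥ 4)

If not (|y| ≥ 1), then not (|y| ≥ 4).


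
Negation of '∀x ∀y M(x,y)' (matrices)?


Original: ∀x ∀y M(x,y)
Rule: ¬∀→∃, ¬∃→∀, negate predicate.
Negation: ∃x ∃y ¬M(x,y)

∃x ∃y ¬M(x,y)


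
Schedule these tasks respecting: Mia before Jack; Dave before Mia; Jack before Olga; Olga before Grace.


Constraints: Mia before Jack; Dave before Mia; Jack before Olga; Olga before Grace
Method: repeatedly schedule the remaining task that has no remaining task required before it.
  Step 1: remaining {Mia, Grace, Dave, Olga, Jack}; every task except Dave still has a predecessor pending → schedule Dave.
  Step 2: remaining {Mia, Grace, Olga, Jack}; every task except Mia still has a predecessor pending → schedule Mia.
  Step 3: remaining {Grace, Olga, Jack}; every task except Jack still has a predecessor pending → schedule Jack.
  Step 4: remaining {Grace, Olga}; every task except Olga still has a predecessor pending → schedule Olga.
  Step 5: only Grace remains → schedule Grace.
Resulting order:

Dave → Mia → Jack → Olga → Grace


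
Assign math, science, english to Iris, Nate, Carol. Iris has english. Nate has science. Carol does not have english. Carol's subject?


From clues:
  Nate → science
  Iris → english
By elimination, Carol gets the remaining.

math


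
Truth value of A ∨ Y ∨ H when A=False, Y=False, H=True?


A = False, Y = False, H = True
Expression: A ∨ Y ∨ H
Step 1: A ∨ Y = False OR False = False
Step 2: (False) ∨ H = False OR True = True

True


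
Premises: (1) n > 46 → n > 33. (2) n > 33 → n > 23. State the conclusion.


Hypothetical syllogism: P → Q, Q → R ⊢ P → R
Premise 1: n > 46 → n > 33
Premise 2: n > 33 → n > 23
Chain the implications: the middle term (n > 33) links the two.
Conclusion: If n > 46, then n > 23.

If n > 46, then n > 23.


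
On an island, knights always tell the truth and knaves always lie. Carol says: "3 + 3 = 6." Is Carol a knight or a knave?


Statement: "3 + 3 = 6."
Actual: 3 + 3 = 6
Claimed: 6
Statement is TRUE → Carol tells the truth → Knight

Knight


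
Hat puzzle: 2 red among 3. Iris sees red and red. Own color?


Total red = 2, seen red = 2
Own red = 2 - 2 = 0
Iris's hat is blue.

blue


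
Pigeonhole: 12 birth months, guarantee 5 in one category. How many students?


Pigeonhole: to guarantee k in one of n categories, need (k-1)×n + 1.
k = 5, n = 12
Minimum = (5-1) × 12 + 1 = 4 × 12 + 1

49


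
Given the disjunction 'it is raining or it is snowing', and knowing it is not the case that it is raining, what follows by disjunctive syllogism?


Disjunctive syllogism: P ∨ Q, ¬P ⊢ Q
Disjunction: it is raining ∨ it is snowing
We know it is not the case that it is raining.
By disjunctive syllogism, the other disjunct must be true.

It is snowing


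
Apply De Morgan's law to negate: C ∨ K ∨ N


De Morgan's law: ¬(P ∨ Q ∨ R) ≡ ¬P ∧ ¬Q ∧ ¬R
¬(C ∨ K ∨ N) = ¬C ∧ ¬K ∧ ¬N

¬C ∧ ¬K ∧ ¬N


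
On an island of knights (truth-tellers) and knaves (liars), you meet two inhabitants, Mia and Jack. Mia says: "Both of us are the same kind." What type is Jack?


Mia says: "Both of us are the same kind."
Case 1: Mia is a Knight (truth-teller)
  Statement is true → they ARE the same → Jack is also a Knight
Case 2: Mia is a Knave (liar)
  Statement is false → they are NOT the same → Jack is a Knight
In both cases, Jack is a Knight.

Knight


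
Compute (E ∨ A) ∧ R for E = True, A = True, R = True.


E = True, A = True, R = True
Step 1: E ∨ A = True OR True = True
Step 2: True ∧ R = True AND True = True
OR is true when at least one operand is true; AND requires both.

True


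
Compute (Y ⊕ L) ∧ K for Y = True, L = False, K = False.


Y = True, L = False, K = False
Step 1: Y ⊕ L = True XOR False = True
Step 2: True ∧ K = True AND False = False
XOR true when exactly one of Y,L is true; then AND with K.

False


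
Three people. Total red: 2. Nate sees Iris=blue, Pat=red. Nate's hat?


Total red = 2, seen red = 1
Own red = 2 - 1 = 1
Nate's hat is red.

red


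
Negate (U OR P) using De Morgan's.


De Morgan's law: ¬(P ∨ Q) ≡ ¬P ∧ ¬Q
¬(U ∨ P) = ¬U ∧ ¬P

¬U ∧ ¬P


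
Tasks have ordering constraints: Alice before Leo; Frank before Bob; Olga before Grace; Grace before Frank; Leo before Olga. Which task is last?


Constraints: Alice before Leo; Frank before Bob; Olga before Grace; Grace before Frank; Leo before Olga
The last task can have nothing scheduled after it, so it must never appear on the left of a 'before'.
Tasks appearing before some other task: Alice, Frank, Olga, Grace, Leo.
The only task not in that list is Bob → it is last.

Bob


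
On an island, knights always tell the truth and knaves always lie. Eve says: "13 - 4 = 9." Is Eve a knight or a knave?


Statement: "13 - 4 = 9."
Actual: 13 - 4 = 9
Claimed: 9
Statement is TRUE → Eve tells the truth → Knight

Knight


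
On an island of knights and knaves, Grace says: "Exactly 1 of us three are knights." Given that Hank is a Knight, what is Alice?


Grace claims exactly 1 knights among Grace, Hank, Alice.
Given: Hank is a Knight.

Case 1: Grace is a Knight (tells truth)
  Then exactly 1 of the three are knights.
  Counting Grace, Hank: 2 knight(s) so far. Need -1 more → impossible.
Case 2: Grace is a Knave (lies)
  Then the count is NOT 1.
  If Alice = Knave, count = 1 = 1 → claim would be true, contradicts lie.
  If Alice = Knight, count = 2 ≠ 1 → lie confirmed ✓

Alice is a Knight.

Knight


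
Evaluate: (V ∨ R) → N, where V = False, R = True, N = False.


V = False, R = True, N = False
Step 1: V ∨ R = False OR True = True
Step 2: (True) → N: false only when antecedent=True and N=False.
Result: False

False


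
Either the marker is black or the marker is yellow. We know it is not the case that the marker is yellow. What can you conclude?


Disjunctive syllogism: P ∨ Q, ¬P ⊢ Q
Disjunction: the marker is black ∨ the marker is yellow
We know it is not the case that the marker is yellow.
By disjunctive syllogism, the other disjunct must be true.

The marker is black


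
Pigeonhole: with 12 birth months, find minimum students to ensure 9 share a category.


Pigeonhole: to guarantee k in one of n categories, need (k-1)×n + 1.
k = 9, n = 12
Minimum = (9-1) × 12 + 1 = 8 × 12 + 1

97


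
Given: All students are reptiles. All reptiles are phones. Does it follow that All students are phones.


Premise 1: All students are reptiles.
Premise 2: All reptiles are phones.
Conclusion: All students are phones.
Barbara syllogism (AAA-1): All A are B, All B are C → All A are C.
Middle term (reptiles) distributed in premise 2.

Valid


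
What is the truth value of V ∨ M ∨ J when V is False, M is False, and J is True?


V = False, M = False, J = True
Step 1: V ∨ M = False OR False = False
Step 2: False ∨ J = False OR True = True
OR is true when at least one operand is true.

True


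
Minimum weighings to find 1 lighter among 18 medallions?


Each weighing has 3 outcomes (left heavy / balance / right heavy), so k weighings distinguish at most 3^k cases; splitting into three near-equal groups achieves this.
Need 3^k ≥ 18: 3^2 = 9 < 18 ≤ 3^3 = 27
k = ⌈log₃(18)⌉ = 3

3


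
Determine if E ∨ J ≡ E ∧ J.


Expression 1: E ∨ J
Expression 2: E ∧ J
Truth table (E J | Expr1 Expr2):
  T T |   T     T
  T F |   T     F   ← differ
  F T |   T     F   ← differ
  F F |   F     F
Counterexample: E=T, J=F gives Expr1 = T but Expr2 = F, so the expressions are NOT logically equivalent.

No


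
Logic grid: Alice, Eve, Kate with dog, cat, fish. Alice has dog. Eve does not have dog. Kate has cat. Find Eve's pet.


From clues:
  Kate → cat
  Alice → dog
By elimination, Eve gets the remaining.

fish


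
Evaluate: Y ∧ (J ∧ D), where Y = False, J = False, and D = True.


Y = False, J = False, D = True
Step 1: J ∧ D = False AND True = False
Step 2: Y ∧ False = False AND False = False
AND is true only when ALL operands are true.

False


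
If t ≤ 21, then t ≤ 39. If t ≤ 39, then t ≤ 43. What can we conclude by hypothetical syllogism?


Hypothetical syllogism: P → Q, Q → R ⊢ P → R
Premise 1: t ≤ 21 → t ≤ 39
Premise 2: t ≤ 39 → t ≤ 43
Chain the implications: the middle term (t ≤ 39) links the two.
Conclusion: If t ≤ 21, then t ≤ 43.

If t ≤ 21, then t ≤ 43.


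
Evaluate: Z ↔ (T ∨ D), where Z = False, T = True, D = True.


Z = False, T = True, D = True
Step 1: T ∨ D = True OR True = True
Step 2: Z ↔ (True): true when both sides have same truth value.
Result: False ↔ True = False

False


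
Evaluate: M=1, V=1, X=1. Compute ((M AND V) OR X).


M AND V = 1&1 = 1
1 OR 1 = 1

1


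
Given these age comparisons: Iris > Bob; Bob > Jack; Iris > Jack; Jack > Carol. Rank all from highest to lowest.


Constraints: Iris > Bob; Bob > Jack; Iris > Jack; Jack > Carol
Method: at each step, the next-highest is the one remaining person who never appears on the smaller side of a constraint between remaining people.
  Step 1: remaining {Iris, Bob, Jack, Carol}; on the smaller side: {Bob, Jack, Carol} → Iris is next (Iris > Bob; Iris > Jack).
  Step 2: remaining {Bob, Jack, Carol}; on the smaller side: {Jack, Carol} → Bob is next (Bob > Jack).
  Step 3: remaining {Jack, Carol}; on the smaller side: {Carol} → Jack is next (Jack > Carol).
  Step 4: only Carol remains → lowest.
Final ranking (highest to lowest):

Iris > Bob > Jack > Carol


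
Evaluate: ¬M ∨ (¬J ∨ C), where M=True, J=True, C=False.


M = True, J = True, C = False
Expression: ¬M ∨ (¬J ∨ C)
Step 1: ¬J = NOT True = False
Step 2: ¬J ∨ C = False OR False = False
Step 3: ¬M = NOT True = False
Step 4: (False) ∨ (False) = False OR False = False

False


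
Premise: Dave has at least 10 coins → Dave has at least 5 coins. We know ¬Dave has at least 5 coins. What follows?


Modus tollens: P → Q, ¬Q ⊢ ¬P
P: Dave has at least 10 coins
Q: Dave has at least 5 coins
We have P → Q and Q is false.
By modus tollens, P must be false.

It is not the case that Dave has at least 10 coins


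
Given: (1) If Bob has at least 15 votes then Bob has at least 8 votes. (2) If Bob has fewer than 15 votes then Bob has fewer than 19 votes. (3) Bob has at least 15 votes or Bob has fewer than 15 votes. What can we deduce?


Constructive dilemma: (P → Q) ∧ (R → S), P ∨ R ⊢ Q ∨ S
Premise 1: Bob has at least 15 votes → Bob has at least 8 votes
Premise 2: Bob has fewer than 15 votes → Bob has fewer than 19 votes
Premise 3: Bob has at least 15 votes ∨ Bob has fewer than 15 votes
Case 1: Assuming Bob has at least 15 votes, then by Premise 1, Bob has at least 8 votes.
Case 2: Assuming Bob has fewer than 15 votes, then by Premise 2, Bob has fewer than 19 votes.
Since one of Bob has at least 15 votes or Bob has fewer than 15 votes must hold, we get Bob has at least 8 votes or Bob has fewer than 19 votes.

Bob has at least 8 votes or Bob has fewer than 19 votes.


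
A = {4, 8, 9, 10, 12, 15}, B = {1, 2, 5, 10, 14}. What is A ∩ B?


A = {4, 8, 9, 10, 12, 15}
B = {1, 2, 5, 10, 14}
Operation: intersection
Elements in both: 10

{10}


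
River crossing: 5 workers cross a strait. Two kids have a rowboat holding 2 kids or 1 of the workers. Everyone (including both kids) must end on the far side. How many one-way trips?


Per crossing of one of the workers: kids→, one←, one of the workers→, one← = 4 trips
5 × 4 = 20, + 1 final kids→ = 21
Minimum trips = 21

21


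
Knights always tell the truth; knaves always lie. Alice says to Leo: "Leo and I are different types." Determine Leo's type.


Alice says: "Leo and I are different types."
Case 1: Alice is a Knight (truth-teller)
  Statement is true → they ARE different → Leo is a Knave
Case 2: Alice is a Knave (liar)
  Statement is false → they are NOT different → Leo is a Knave
In both cases, Leo is a Knave.

Knave


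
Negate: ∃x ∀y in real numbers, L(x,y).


Original: ∃x ∀y L(x,y)
Rule: ¬∀→∃, ¬∃→∀, negate predicate.
Negation: ∀x ∃y ¬L(x,y)

∀x ∃y ¬L(x,y)


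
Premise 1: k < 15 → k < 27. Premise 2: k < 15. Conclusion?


Modus ponens: P → Q, P ⊢ Q
P: k < 15
Q: k < 27
We have P → Q and P is true.
By modus ponens, Q must be true.

k < 27


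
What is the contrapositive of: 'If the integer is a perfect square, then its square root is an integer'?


Original: If the integer is a perfect square, then its square root is an integer
Contrapositive: If ¬Q, then ¬P
Negate Q: not (its square root is an integer)
Negate P: not (the integer is a perfect square)

If not (its square root is an integer), then not (the integer is a perfect square).


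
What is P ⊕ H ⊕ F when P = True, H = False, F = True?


P = True, H = False, F = True
Step 1: P ⊕ H = True XOR False = True
Step 2: True ⊕ F = True XOR True = False
XOR is true when an odd number of operands are true.

False


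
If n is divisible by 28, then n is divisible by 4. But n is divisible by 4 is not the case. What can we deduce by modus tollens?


Modus tollens: P → Q, ¬Q ⊢ ¬P
P: n is divisible by 28
Q: n is divisible by 4
We have P → Q and Q is false.
By modus tollens, P must be false.

It is not the case that n is divisible by 28


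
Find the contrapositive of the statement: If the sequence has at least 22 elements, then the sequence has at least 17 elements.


Original: If the sequence has at least 22 elements, then the sequence has at least 17 elements
Contrapositive: If ¬Q, then ¬P
Negate Q: not (the sequence has at least 17 elements)
Negate P: not (the sequence has at least 22 elements)

If not (the sequence has at least 17 elements), then not (the sequence has at least 22 elements).


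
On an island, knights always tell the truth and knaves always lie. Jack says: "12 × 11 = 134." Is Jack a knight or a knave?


Statement: "12 × 11 = 134."
Actual: 12 × 11 = 132
Claimed: 134
Statement is FALSE → Jack lies → Knave

Knave


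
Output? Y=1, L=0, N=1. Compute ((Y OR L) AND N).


Y OR L = 1|0 = 1
1 AND 1 = 1

1


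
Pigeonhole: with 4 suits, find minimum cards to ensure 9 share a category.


Pigeonhole: to guarantee k in one of n categories, need (k-1)×n + 1.
k = 9, n = 4
Minimum = (9-1) × 4 + 1 = 8 × 4 + 1

33


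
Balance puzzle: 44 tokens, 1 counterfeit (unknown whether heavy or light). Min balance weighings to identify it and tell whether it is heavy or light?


Let n = 44. 88 possibilities (n tokens × lighter/heavier); each weighing has 3 outcomes.
Bound for k weighings: say the first weighing puts j tokens on each pan. If it tips, the 2j weighed tokens remain suspects (each with a known direction) and k-1 weighings give 3^(k-1) outcomes; 3^(k-1) is odd, so 2j ≤ 3^(k-1) - 1. If it balances, the n - 2j unweighed tokens remain with direction unknown: 2(n - 2j) ≤ 3^(k-1) - 1 by the same parity argument. Adding, n ≤ (3^(k-1) - 1) + (3^(k-1) - 1)/2 = (3^k - 3)/2, and the classical three-group strategy achieves this (3 tokens in 2 weighings, 12 in 3, 39 in 4, 120 in 5).
So we need the smallest k with (3^k - 3)/2 ≥ 44.
k = 4: (3^4 - 3)/2 = 39 < 44 ✗
k = 5: (3^5 - 3)/2 = 120 ≥ 44 ✓

5


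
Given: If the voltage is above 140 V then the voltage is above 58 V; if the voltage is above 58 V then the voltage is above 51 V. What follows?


Hypothetical syllogism: P → Q, Q → R ⊢ P → R
Premise 1: the voltage is above 140 V → the voltage is above 58 V
Premise 2: the voltage is above 58 V → the voltage is above 51 V
Chain the implications: the middle term (the voltage is above 58 V) links the two.
Conclusion: If the voltage is above 140 V, then the voltage is above 51 V.

If the voltage is above 140 V, then the voltage is above 51 V.


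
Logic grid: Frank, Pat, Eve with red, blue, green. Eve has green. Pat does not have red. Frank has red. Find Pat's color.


From clues:
  Eve → green
  Frank → red
By elimination, Pat gets the remaining.

blue


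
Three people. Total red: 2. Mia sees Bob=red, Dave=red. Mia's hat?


Total red = 2, seen red = 2
Own red = 2 - 2 = 0
Mia's hat is blue.

blue


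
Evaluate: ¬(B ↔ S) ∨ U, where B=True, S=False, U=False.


B = True, S = False, U = False
Expression: ¬(B ↔ S) ∨ U
Step 1: B ↔ S = (True iff False) = False
Step 2: ¬(B ↔ S) = NOT False = True
Step 3: (True) ∨ U = True OR False = True

True


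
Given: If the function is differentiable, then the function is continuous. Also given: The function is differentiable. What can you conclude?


Modus ponens: P → Q, P ⊢ Q
P: the function is differentiable
Q: the function is continuous
We have P → Q and P is true.
By modus ponens, Q must be true.

The function is continuous


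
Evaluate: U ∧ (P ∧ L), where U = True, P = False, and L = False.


U = True, P = False, L = False
Step 1: P ∧ L = False AND False = False
Step 2: U ∧ False = True AND False = False
AND is true only when ALL operands are true.

False


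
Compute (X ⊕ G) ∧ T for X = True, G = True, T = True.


X = True, G = True, T = True
Step 1: X ⊕ G = True XOR True = False
Step 2: False ∧ T = False AND True = False
XOR true when exactly one of X,G is true; then AND with T.

False


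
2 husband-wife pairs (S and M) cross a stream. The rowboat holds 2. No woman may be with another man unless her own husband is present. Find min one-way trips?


Label couples S and M.
1. WS+WM → (far: WS,WM; near: HS,HM)
2. WS ←   (far: WM; near: HS,HM,WS)
3. HS+HM → (far: HS,HM,WM; near: WS)
4. HS ←   (far: HM,WM; near: HS,WS)  — HS returns, since WS is alone on near bank
5. HS+WS → (far: all four; near: empty)
Every state respects the constraint.
Minimum trips = 5

5


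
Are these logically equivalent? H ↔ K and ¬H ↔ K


Expression 1: H ↔ K
Expression 2: ¬H ↔ K
Truth table (H K | Expr1 Expr2):
  T T |   T     F   ← differ
  T F |   F     T   ← differ
  F T |   F     T   ← differ
  F F |   T     F   ← differ
Counterexample: H=T, K=T gives Expr1 = T but Expr2 = F, so the expressions are NOT logically equivalent.

No


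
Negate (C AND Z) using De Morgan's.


De Morgan's law: ¬(P ∧ Q) ≡ ¬P ∨ ¬Q
¬(C ∧ Z) = ¬C ∨ ¬Z

¬C ∨ ¬Z


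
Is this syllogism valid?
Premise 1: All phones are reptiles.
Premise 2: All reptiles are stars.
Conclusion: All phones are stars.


Premise 1: All phones are reptiles.
Premise 2: All reptiles are stars.
Conclusion: All phones are stars.
Barbara syllogism (AAA-1): All A are B, All B are C → All A are C.
Middle term (reptiles) distributed in premise 2.

Valid


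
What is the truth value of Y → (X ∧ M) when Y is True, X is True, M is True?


Y = True, X = True, M = True
Step 1: X ∧ M = True AND True = True
Step 2: Y → (True): false only when Y=True and consequent=False.
Result: True

True


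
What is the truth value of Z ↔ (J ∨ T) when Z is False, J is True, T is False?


Z = False, J = True, T = False
Step 1: J ∨ T = True OR False = True
Step 2: Z ↔ (True): true when both sides have same truth value.
Result: False ↔ True = False

False


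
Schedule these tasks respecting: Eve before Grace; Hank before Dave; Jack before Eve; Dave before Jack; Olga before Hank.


Constraints: Eve before Grace; Hank before Dave; Jack before Eve; Dave before Jack; Olga before Hank
Method: repeatedly schedule the remaining task that has no remaining task required before it.
  Step 1: remaining {Jack, Dave, Grace, Olga, Eve, Hank}; every task except Olga still has a predecessor pending → schedule Olga.
  Step 2: remaining {Jack, Dave, Grace, Eve, Hank}; every task except Hank still has a predecessor pending → schedule Hank.
  Step 3: remaining {Jack, Dave, Grace, Eve}; every task except Dave still has a predecessor pending → schedule Dave.
  Step 4: remaining {Jack, Grace, Eve}; every task except Jack still has a predecessor pending → schedule Jack.
  Step 5: remaining {Grace, Eve}; every task except Eve still has a predecessor pending → schedule Eve.
  Step 6: only Grace remains → schedule Grace.
Resulting order:

Olga → Hank → Dave → Jack → Eve → Grace


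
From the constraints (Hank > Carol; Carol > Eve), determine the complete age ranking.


Constraints: Hank > Carol; Carol > Eve
Method: at each step, the next-highest is the one remaining person who never appears on the smaller side of a constraint between remaining people.
  Step 1: remaining {Eve, Carol, Hank}; on the smaller side: {Eve, Carol} → Hank is next (Hank > Carol).
  Step 2: remaining {Eve, Carol}; on the smaller side: {Eve} → Carol is next (Carol > Eve).
  Step 3: only Eve remains → lowest.
Final ranking (highest to lowest):

Hank > Carol > Eve


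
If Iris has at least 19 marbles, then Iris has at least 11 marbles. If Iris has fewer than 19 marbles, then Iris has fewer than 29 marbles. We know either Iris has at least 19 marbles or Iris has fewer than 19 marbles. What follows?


Constructive dilemma: (P → Q) ∧ (R → S), P ∨ R ⊢ Q ∨ S
Premise 1: Iris has at least 19 marbles → Iris has at least 11 marbles
Premise 2: Iris has fewer than 19 marbles → Iris has fewer than 29 marbles
Premise 3: Iris has at least 19 marbles ∨ Iris has fewer than 19 marbles
Case 1: Assuming Iris has at least 19 marbles, then by Premise 1, Iris has at least 11 marbles.
Case 2: Assuming Iris has fewer than 19 marbles, then by Premise 2, Iris has fewer than 29 marbles.
Since one of Iris has at least 19 marbles or Iris has fewer than 19 marbles must hold, we get Iris has at least 11 marbles or Iris has fewer than 29 marbles.

Iris has at least 11 marbles or Iris has fewer than 29 marbles.


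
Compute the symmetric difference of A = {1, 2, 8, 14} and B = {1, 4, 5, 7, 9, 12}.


A = {1, 2, 8, 14}
B = {1, 4, 5, 7, 9, 12}
Operation: symmetric difference
In A only: [2, 8, 14], in B only: [4, 5, 7, 9, 12]

{2, 4, 5, 7, 8, 9, 12, 14}


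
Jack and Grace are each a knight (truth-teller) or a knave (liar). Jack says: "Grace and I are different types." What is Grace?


Jack says: "Grace and I are different types."
Case 1: Jack is a Knight (truth-teller)
  Statement is true → they ARE different → Grace is a Knave
Case 2: Jack is a Knave (liar)
  Statement is false → they are NOT different → Grace is a Knave
In both cases, Grace is a Knave.

Knave


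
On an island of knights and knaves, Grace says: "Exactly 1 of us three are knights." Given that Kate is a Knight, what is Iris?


Grace claims exactly 1 knights among Grace, Kate, Iris.
Given: Kate is a Knight.

Case 1: Grace is a Knight (tells truth)
  Then exactly 1 of the three are knights.
  Counting Grace, Kate: 2 knight(s) so far. Need -1 more → impossible.
Case 2: Grace is a Knave (lies)
  Then the count is NOT 1.
  If Iris = Knave, count = 1 = 1 → claim would be true, contradicts lie.
  If Iris = Knight, count = 2 ≠ 1 → lie confirmed ✓

Iris is a Knight.

Knight


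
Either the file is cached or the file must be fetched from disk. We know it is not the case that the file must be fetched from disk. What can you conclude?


Disjunctive syllogism: P ∨ Q, ¬P ⊢ Q
Disjunction: the file is cached ∨ the file must be fetched from disk
We know it is not the case that the file must be fetched from disk.
By disjunctive syllogism, the other disjunct must be true.

The file is cached


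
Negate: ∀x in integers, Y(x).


Original: ∀x Y(x)
Rule: ¬∀→∃, ¬∃→∀, negate predicate.
Negation: ∃x ¬Y(x)

∃x ¬Y(x)


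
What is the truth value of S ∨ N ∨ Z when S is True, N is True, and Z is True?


S = True, N = True, Z = True
Step 1: S ∨ N = True OR True = True
Step 2: True ∨ Z = True OR True = True
OR is true when at least one operand is true.

True


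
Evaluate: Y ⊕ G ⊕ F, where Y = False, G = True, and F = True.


Y = False, G = True, F = True
Step 1: Y ⊕ G = False XOR True = True
Step 2: True ⊕ F = True XOR True = False
XOR is true when an odd number of operands are true.

False


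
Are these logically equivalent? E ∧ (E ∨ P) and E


Expression 1: E ∧ (E ∨ P)
Expression 2: E
Truth table (E P | Expr1 Expr2):
  T T |   T     T
  T F |   T     T
  F T |   F     F
  F F |   F     F
All 4 rows agree, so the expressions are logically equivalent.

Yes


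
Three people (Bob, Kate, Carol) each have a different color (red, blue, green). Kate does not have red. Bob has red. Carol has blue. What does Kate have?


From clues:
  Carol → blue
  Bob → red
By elimination, Kate gets the remaining.

green


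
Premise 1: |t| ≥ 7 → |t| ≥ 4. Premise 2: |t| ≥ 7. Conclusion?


Modus ponens: P → Q, P ⊢ Q
P: |t| ≥ 7
Q: |t| ≥ 4
We have P → Q and P is true.
By modus ponens, Q must be true.

|t| ≥ 4


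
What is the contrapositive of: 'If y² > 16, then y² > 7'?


Original: If y² > 16, then y² > 7
Contrapositive: If ¬Q, then ¬P
Negate Q: not (y² > 7)
Negate P: not (y² > 16)

If not (y² > 7), then not (y² > 16).


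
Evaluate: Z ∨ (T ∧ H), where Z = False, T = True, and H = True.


Z = False, T = True, H = True
Step 1: T ∧ H = True AND True = True
Step 2: Z ∨ True = False OR True = True
AND evaluated first (higher precedence); then OR applied.

True


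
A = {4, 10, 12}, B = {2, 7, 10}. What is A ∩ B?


A = {4, 10, 12}
B = {2, 7, 10}
Operation: intersection
Elements in both: 10

{10}


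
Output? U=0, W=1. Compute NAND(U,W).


U AND W = 0
NOT(0) = 1

1


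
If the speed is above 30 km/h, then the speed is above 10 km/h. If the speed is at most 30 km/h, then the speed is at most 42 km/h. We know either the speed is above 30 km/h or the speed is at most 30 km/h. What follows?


Constructive dilemma: (P → Q) ∧ (R → S), P ∨ R ⊢ Q ∨ S
Premise 1: the speed is above 30 km/h → the speed is above 10 km/h
Premise 2: the speed is at most 30 km/h → the speed is at most 42 km/h
Premise 3: the speed is above 30 km/h ∨ the speed is at most 30 km/h
Case 1: Assuming the speed is above 30 km/h, then by Premise 1, the speed is above 10 km/h.
Case 2: Assuming the speed is at most 30 km/h, then by Premise 2, the speed is at most 42 km/h.
Since one of the speed is above 30 km/h or the speed is at most 30 km/h must hold, we get the speed is above 10 km/h or the speed is at most 42 km/h.

The speed is above 10 km/h or the speed is at most 42 km/h.


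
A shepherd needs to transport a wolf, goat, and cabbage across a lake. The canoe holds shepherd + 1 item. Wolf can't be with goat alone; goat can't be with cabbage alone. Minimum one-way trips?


1. shepherd+goat → 2. shepherd ← 3. shepherd+wolf → 4. shepherd+goat ← 5. shepherd+cabbage → 6. shepherd ← 7. shepherd+goat →
Minimum trips = 7

7
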